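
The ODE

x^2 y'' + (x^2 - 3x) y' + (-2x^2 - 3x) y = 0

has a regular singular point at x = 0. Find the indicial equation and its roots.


Divide by x^2 to reach normal form y'' + P_1(x) y' + P_2(x) y = 0 with P_1(x) = 1 - 3/x and P_2(x) = -2 - 3/x.
x = 0 is a singular point because the y'-coefficient 1 - 3/x has a pole at x = 0 and the y-coefficient -2 - 3/x has a pole at x = 0.
It is a regular singular point because x P_1(x) = p(x) = x - 3 and x^2 P_2(x) = q(x) = -2x^2 - 3x are polynomials, hence analytic at x = 0.
p(0) = -3,  q(0) = 0.
Indicial equation: r(r-1) + p(0) r + q(0) = 0, i.e. r^2 + (p(0) - 1) r + q(0) = 0, i.e. r^2 - 4 r = 0.
Discriminant: (-4)^2 - 4(0) = 16, so r = (4 ± 4)/2.
Solving: r_1 = 4, r_2 = 0.

indicial: r^2 - 4 r = 0; roots r_1 = 4, r_2 = 0


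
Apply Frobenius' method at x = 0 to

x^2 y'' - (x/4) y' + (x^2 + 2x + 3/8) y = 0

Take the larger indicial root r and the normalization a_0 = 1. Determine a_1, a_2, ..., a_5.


Write in Frobenius form y'' + (p(x)/x) y' + (q(x)/x^2) y = 0:
  p(x) = -1/4,  q(x) = x^2 + 2x + 3/8.
Indicial equation: r(r-1) + (-1/4) r + (3/8) = 0 -> roots r_1 = 3/4, r_2 = 1/2.
Take r = r_1 = 3/4. Let y(x) = x^r sum_{n>=0} a_n x^n with a_0 = 1.
Substitute y = x^r sum a_n x^n and match x^{r+n}. The recurrence is
  D(n) a_n + 2 a_{n-1} + 1 a_{n-2} = 0,  where D(n) = (r+n)(r+n-1) + (-1/4)(r+n) + (3/8).
  a_n = [-2 a_{n-1} - 1 a_{n-2}] / D(n).
Since the indicial polynomial factors as (r - r_1)(r - r_2), D(n) = (r_1 + n - r_1)(r_1 + n - r_2) = n(n + 1/4).
Evaluating step by step (a_0 = 1):
  n = 1: D(1) = 1(1 + 1/4) = 5/4; numerator = -2(1) = -2; a_1 = (-2)/(5/4) = -8/5
  n = 2: D(2) = 2(2 + 1/4) = 9/2; numerator = -2(-8/5) - 1(1) = 11/5; a_2 = (11/5)/(9/2) = 22/45
  n = 3: D(3) = 3(3 + 1/4) = 39/4; numerator = -2(22/45) - 1(-8/5) = 28/45; a_3 = (28/45)/(39/4) = 112/1755
  n = 4: D(4) = 4(4 + 1/4) = 17; numerator = -2(112/1755) - 1(22/45) = -1082/1755; a_4 = (-1082/1755)/(17) = -1082/29835
  n = 5: D(5) = 5(5 + 1/4) = 105/4; numerator = -2(-1082/29835) - 1(112/1755) = 4/459; a_5 = (4/459)/(105/4) = 16/48195

r = 3/4; a_0 = 1; a_1 = -8/5; a_2 = 22/45; a_3 = 112/1755; a_4 = -1082/29835; a_5 = 16/48195


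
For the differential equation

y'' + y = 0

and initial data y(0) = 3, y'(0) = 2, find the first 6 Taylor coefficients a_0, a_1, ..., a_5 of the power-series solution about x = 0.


Ansatz: y(x) = sum_{n>=0} a_n x^n, so y'(x) = sum_{n>=1} n a_n x^(n-1) and y''(x) = sum_{n>=2} n(n-1) a_n x^(n-2).
Substitute into P(x) y'' + Q(x) y' + R(x) y = 0 with P(x) = 1, Q(x) = 0, R(x) = 1, and match powers of x.
Initial conditions: a_0 = 3, a_1 = 2.
Setting the coefficient of each power of x to zero and solving order by order (substituting the coefficients already found):
  x^0: 2 a_2 + a_0 = 0  ->  2 a_2 = -a_0 = -3  ->  a_2 = -3/2
  x^1: 6 a_3 + a_1 = 0  ->  6 a_3 = -a_1 = -2  ->  a_3 = -1/3
  x^2: 12 a_4 + a_2 = 0  ->  12 a_4 = -a_2 = 3/2  ->  a_4 = 1/8
  x^3: 20 a_5 + a_3 = 0  ->  20 a_5 = -a_3 = 1/3  ->  a_5 = 1/60
Truncated series: y(x) = 3 + 2 x - (3/2) x^2 - (1/3) x^3 + (1/8) x^4 + (1/60) x^5 + O(x^6).

a_0 = 3; a_1 = 2; a_2 = -3/2; a_3 = -1/3; a_4 = 1/8; a_5 = 1/60


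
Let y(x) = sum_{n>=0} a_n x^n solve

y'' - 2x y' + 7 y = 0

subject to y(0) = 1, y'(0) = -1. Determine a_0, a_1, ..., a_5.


Ansatz: y(x) = sum_{n>=0} a_n x^n, so y'(x) = sum_{n>=1} n a_n x^(n-1) and y''(x) = sum_{n>=2} n(n-1) a_n x^(n-2).
Substitute into P(x) y'' + Q(x) y' + R(x) y = 0 with P(x) = 1, Q(x) = -2x, R(x) = 7, and match powers of x.
Initial conditions: a_0 = 1, a_1 = -1.
Setting the coefficient of each power of x to zero and solving order by order (substituting the coefficients already found):
  x^0: 2 a_2 + 7 a_0 = 0  ->  2 a_2 = -7 a_0 = -7  ->  a_2 = -7/2
  x^1: 6 a_3 + 5 a_1 = 0  ->  6 a_3 = -5 a_1 = 5  ->  a_3 = 5/6
  x^2: 12 a_4 + 3 a_2 = 0  ->  12 a_4 = -3 a_2 = 21/2  ->  a_4 = 7/8
  x^3: 20 a_5 + a_3 = 0  ->  20 a_5 = -a_3 = -5/6  ->  a_5 = -1/24
Truncated series: y(x) = 1 - x - (7/2) x^2 + (5/6) x^3 + (7/8) x^4 - (1/24) x^5 + O(x^6).

a_0 = 1; a_1 = -1; a_2 = -7/2; a_3 = 5/6; a_4 = 7/8; a_5 = -1/24


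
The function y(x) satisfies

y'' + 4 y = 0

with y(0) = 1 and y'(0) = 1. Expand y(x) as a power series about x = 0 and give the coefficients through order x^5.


Ansatz: y(x) = sum_{n>=0} a_n x^n, so y'(x) = sum_{n>=1} n a_n x^(n-1) and y''(x) = sum_{n>=2} n(n-1) a_n x^(n-2).
Substitute into P(x) y'' + Q(x) y' + R(x) y = 0 with P(x) = 1, Q(x) = 0, R(x) = 4, and match powers of x.
Initial conditions: a_0 = 1, a_1 = 1.
Setting the coefficient of each power of x to zero and solving order by order (substituting the coefficients already found):
  x^0: 2 a_2 + 4 a_0 = 0  ->  2 a_2 = -4 a_0 = -4  ->  a_2 = -2
  x^1: 6 a_3 + 4 a_1 = 0  ->  6 a_3 = -4 a_1 = -4  ->  a_3 = -2/3
  x^2: 12 a_4 + 4 a_2 = 0  ->  12 a_4 = -4 a_2 = 8  ->  a_4 = 2/3
  x^3: 20 a_5 + 4 a_3 = 0  ->  20 a_5 = -4 a_3 = 8/3  ->  a_5 = 2/15
Truncated series: y(x) = 1 + x - 2 x^2 - (2/3) x^3 + (2/3) x^4 + (2/15) x^5 + O(x^6).

a_0 = 1; a_1 = 1; a_2 = -2; a_3 = -2/3; a_4 = 2/3; a_5 = 2/15


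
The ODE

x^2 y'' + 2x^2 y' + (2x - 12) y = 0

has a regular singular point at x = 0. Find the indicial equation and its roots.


Divide by x^2 to reach normal form y'' + P_1(x) y' + P_2(x) y = 0 with P_1(x) = 2 and P_2(x) = 2/x - 12/x^2.
x = 0 is a singular point because the y-coefficient 2/x - 12/x^2 has a pole at x = 0.
It is a regular singular point because x P_1(x) = p(x) = 2x and x^2 P_2(x) = q(x) = 2x - 12 are polynomials, hence analytic at x = 0.
p(0) = 0,  q(0) = -12.
Indicial equation: r(r-1) + p(0) r + q(0) = 0, i.e. r^2 + (p(0) - 1) r + q(0) = 0, i.e. r^2 - 1 r - 12 = 0.
Discriminant: (-1)^2 - 4(-12) = 49, so r = (1 ± 7)/2.
Solving: r_1 = 4, r_2 = -3.

indicial: r^2 - 1 r - 12 = 0; roots r_1 = 4, r_2 = -3


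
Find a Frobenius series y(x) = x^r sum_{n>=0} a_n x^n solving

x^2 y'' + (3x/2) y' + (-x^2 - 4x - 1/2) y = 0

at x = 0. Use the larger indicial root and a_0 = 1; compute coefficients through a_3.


Write in Frobenius form y'' + (p(x)/x) y' + (q(x)/x^2) y = 0:
  p(x) = 3/2,  q(x) = -x^2 - 4x - 1/2.
Indicial equation: r(r-1) + (3/2) r + (-1/2) = 0 -> roots r_1 = 1/2, r_2 = -1.
Take r = r_1 = 1/2. Let y(x) = x^r sum_{n>=0} a_n x^n with a_0 = 1.
Substitute y = x^r sum a_n x^n and match x^{r+n}. The recurrence is
  D(n) a_n - 4 a_{n-1} - 1 a_{n-2} = 0,  where D(n) = (r+n)(r+n-1) + (3/2)(r+n) + (-1/2).
  a_n = [4 a_{n-1} + 1 a_{n-2}] / D(n).
Since the indicial polynomial factors as (r - r_1)(r - r_2), D(n) = (r_1 + n - r_1)(r_1 + n - r_2) = n(n + 3/2).
Evaluating step by step (a_0 = 1):
  n = 1: D(1) = 1(1 + 3/2) = 5/2; numerator = 4(1) = 4; a_1 = (4)/(5/2) = 8/5
  n = 2: D(2) = 2(2 + 3/2) = 7; numerator = 4(8/5) + 1(1) = 37/5; a_2 = (37/5)/(7) = 37/35
  n = 3: D(3) = 3(3 + 3/2) = 27/2; numerator = 4(37/35) + 1(8/5) = 204/35; a_3 = (204/35)/(27/2) = 136/315

r = 1/2; a_0 = 1; a_1 = 8/5; a_2 = 37/35; a_3 = 136/315


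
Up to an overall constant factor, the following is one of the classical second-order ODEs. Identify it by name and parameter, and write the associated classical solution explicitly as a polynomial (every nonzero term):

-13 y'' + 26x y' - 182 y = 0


All three coefficients share the factor -13; dividing through by -13 gives  y'' - 2x y' + 14 y = 0.
This matches the Hermite equation y'' - 2x y' + 2n y = 0 with 2n = 14, so n = 7; the polynomial solution is H_7(x).
With y = sum_k a_k x^k, matching x^k gives (k+2)(k+1) a_{k+2} = 2(k - n) a_k = 2(k - 7) a_k. The right side vanishes at k = 7, so the series with the parity of 7 terminates at degree 7.
Standard normalization: leading coefficient of H_n is 2^n, so a_7 = 2^7 = 128. Work downward with a_k = (k+1)(k+2) a_{k+2} / (2(k - n)):
  a_5 = (6)(7)(128) / (2(5 - 7)) = 5376/(-4) = -1344
  a_3 = (4)(5)(-1344) / (2(3 - 7)) = -26880/(-8) = 3360
  a_1 = (2)(3)(3360) / (2(1 - 7)) = 20160/(-12) = -1680
Hence H_7(x) = 128 x^7 - 1344 x^5 + 3360 x^3 - 1680 x.

H_7(x); series = 128 x^7 - 1344 x^5 + 3360 x^3 - 1680 x


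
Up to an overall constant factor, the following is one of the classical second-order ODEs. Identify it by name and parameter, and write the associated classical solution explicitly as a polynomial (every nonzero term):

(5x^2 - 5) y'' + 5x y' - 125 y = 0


All three coefficients share the factor -5; dividing through by -5 gives  (1 - x^2) y'' - x y' + 25 y = 0.
This matches the Chebyshev equation (1 - x^2) y'' - x y' + n^2 y = 0 (note the -x y' term, not -2x y') with n^2 = 25, so n = 5; the polynomial solution is T_5(x).
With y = sum_k a_k x^k, matching x^k gives (k+2)(k+1) a_{k+2} = (k^2 - n^2) a_k = (k - 5)(k + 5) a_k. The right side vanishes at k = 5, so the series with the parity of 5 terminates at degree 5.
Standard normalization: leading coefficient of T_n is 2^(n-1), so a_5 = 2^4 = 16. Work downward with a_k = (k+1)(k+2) a_{k+2} / ((k - 5)(k + 5)):
  a_3 = (4)(5)(16) / ((3 - 5)(3 + 5)) = 320/(-16) = -20
  a_1 = (2)(3)(-20) / ((1 - 5)(1 + 5)) = -120/(-24) = 5
Hence T_5(x) = 16 x^5 - 20 x^3 + 5 x.

T_5(x); series = 16 x^5 - 20 x^3 + 5 x


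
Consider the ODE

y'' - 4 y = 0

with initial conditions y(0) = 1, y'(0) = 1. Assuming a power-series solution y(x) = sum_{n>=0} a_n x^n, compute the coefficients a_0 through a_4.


Ansatz: y(x) = sum_{n>=0} a_n x^n, so y'(x) = sum_{n>=1} n a_n x^(n-1) and y''(x) = sum_{n>=2} n(n-1) a_n x^(n-2).
Substitute into P(x) y'' + Q(x) y' + R(x) y = 0 with P(x) = 1, Q(x) = 0, R(x) = -4, and match powers of x.
Initial conditions: a_0 = 1, a_1 = 1.
Setting the coefficient of each power of x to zero and solving order by order (substituting the coefficients already found):
  x^0: 2 a_2 - 4 a_0 = 0  ->  2 a_2 = 4 a_0 = 4  ->  a_2 = 2
  x^1: 6 a_3 - 4 a_1 = 0  ->  6 a_3 = 4 a_1 = 4  ->  a_3 = 2/3
  x^2: 12 a_4 - 4 a_2 = 0  ->  12 a_4 = 4 a_2 = 8  ->  a_4 = 2/3
Truncated series: y(x) = 1 + x + 2 x^2 + (2/3) x^3 + (2/3) x^4 + O(x^5).

a_0 = 1; a_1 = 1; a_2 = 2; a_3 = 2/3; a_4 = 2/3


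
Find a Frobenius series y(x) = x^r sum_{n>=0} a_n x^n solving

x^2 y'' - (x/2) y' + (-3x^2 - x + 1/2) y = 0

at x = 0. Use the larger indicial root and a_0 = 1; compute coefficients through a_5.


Write in Frobenius form y'' + (p(x)/x) y' + (q(x)/x^2) y = 0:
  p(x) = -1/2,  q(x) = -3x^2 - x + 1/2.
Indicial equation: r(r-1) + (-1/2) r + (1/2) = 0 -> roots r_1 = 1, r_2 = 1/2.
Take r = r_1 = 1. Let y(x) = x^r sum_{n>=0} a_n x^n with a_0 = 1.
Substitute y = x^r sum a_n x^n and match x^{r+n}. The recurrence is
  D(n) a_n - 1 a_{n-1} - 3 a_{n-2} = 0,  where D(n) = (r+n)(r+n-1) + (-1/2)(r+n) + (1/2).
  a_n = [1 a_{n-1} + 3 a_{n-2}] / D(n).
Since the indicial polynomial factors as (r - r_1)(r - r_2), D(n) = (r_1 + n - r_1)(r_1 + n - r_2) = n(n + 1/2).
Evaluating step by step (a_0 = 1):
  n = 1: D(1) = 1(1 + 1/2) = 3/2; numerator = 1(1) = 1; a_1 = (1)/(3/2) = 2/3
  n = 2: D(2) = 2(2 + 1/2) = 5; numerator = 1(2/3) + 3(1) = 11/3; a_2 = (11/3)/(5) = 11/15
  n = 3: D(3) = 3(3 + 1/2) = 21/2; numerator = 1(11/15) + 3(2/3) = 41/15; a_3 = (41/15)/(21/2) = 82/315
  n = 4: D(4) = 4(4 + 1/2) = 18; numerator = 1(82/315) + 3(11/15) = 155/63; a_4 = (155/63)/(18) = 155/1134
  n = 5: D(5) = 5(5 + 1/2) = 55/2; numerator = 1(155/1134) + 3(82/315) = 5203/5670; a_5 = (5203/5670)/(55/2) = 473/14175

r = 1; a_0 = 1; a_1 = 2/3; a_2 = 11/15; a_3 = 82/315; a_4 = 155/1134; a_5 = 473/14175


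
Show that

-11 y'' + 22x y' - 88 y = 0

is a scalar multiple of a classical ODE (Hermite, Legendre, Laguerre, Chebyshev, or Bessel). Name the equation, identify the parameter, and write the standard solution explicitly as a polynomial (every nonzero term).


All three coefficients share the factor -11; dividing through by -11 gives  y'' - 2x y' + 8 y = 0.
This matches the Hermite equation y'' - 2x y' + 2n y = 0 with 2n = 8, so n = 4; the polynomial solution is H_4(x).
With y = sum_k a_k x^k, matching x^k gives (k+2)(k+1) a_{k+2} = 2(k - n) a_k = 2(k - 4) a_k. The right side vanishes at k = 4, so the series with the parity of 4 terminates at degree 4.
Standard normalization: leading coefficient of H_n is 2^n, so a_4 = 2^4 = 16. Work downward with a_k = (k+1)(k+2) a_{k+2} / (2(k - n)):
  a_2 = (3)(4)(16) / (2(2 - 4)) = 192/(-4) = -48
  a_0 = (1)(2)(-48) / (2(0 - 4)) = -96/(-8) = 12
Hence H_4(x) = 16 x^4 - 48 x^2 + 12.

H_4(x); series = 16 x^4 - 48 x^2 + 12


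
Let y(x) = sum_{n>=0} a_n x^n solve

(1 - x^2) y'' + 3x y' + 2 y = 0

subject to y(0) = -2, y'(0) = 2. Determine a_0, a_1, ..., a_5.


Ansatz: y(x) = sum_{n>=0} a_n x^n, so y'(x) = sum_{n>=1} n a_n x^(n-1) and y''(x) = sum_{n>=2} n(n-1) a_n x^(n-2).
Substitute into P(x) y'' + Q(x) y' + R(x) y = 0 with P(x) = 1 - x^2, Q(x) = 3x, R(x) = 2, and match powers of x.
Initial conditions: a_0 = -2, a_1 = 2.
Setting the coefficient of each power of x to zero and solving order by order (substituting the coefficients already found):
  x^0: 2 a_2 + 2 a_0 = 0  ->  2 a_2 = -2 a_0 = 4  ->  a_2 = 2
  x^1: 6 a_3 + 5 a_1 = 0  ->  6 a_3 = -5 a_1 = -10  ->  a_3 = -5/3
  x^2: 12 a_4 + 6 a_2 = 0  ->  12 a_4 = -6 a_2 = -12  ->  a_4 = -1
  x^3: 20 a_5 + 5 a_3 = 0  ->  20 a_5 = -5 a_3 = 25/3  ->  a_5 = 5/12
Truncated series: y(x) = -2 + 2 x + 2 x^2 - (5/3) x^3 - x^4 + (5/12) x^5 + O(x^6).

a_0 = -2; a_1 = 2; a_2 = 2; a_3 = -5/3; a_4 = -1; a_5 = 5/12


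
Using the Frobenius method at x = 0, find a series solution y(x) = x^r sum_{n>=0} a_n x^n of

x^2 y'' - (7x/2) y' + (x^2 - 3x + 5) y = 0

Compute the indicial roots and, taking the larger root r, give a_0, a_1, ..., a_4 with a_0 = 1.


Write in Frobenius form y'' + (p(x)/x) y' + (q(x)/x^2) y = 0:
  p(x) = -7/2,  q(x) = x^2 - 3x + 5.
Indicial equation: r(r-1) + (-7/2) r + (5) = 0 -> roots r_1 = 5/2, r_2 = 2.
Take r = r_1 = 5/2. Let y(x) = x^r sum_{n>=0} a_n x^n with a_0 = 1.
Substitute y = x^r sum a_n x^n and match x^{r+n}. The recurrence is
  D(n) a_n - 3 a_{n-1} + 1 a_{n-2} = 0,  where D(n) = (r+n)(r+n-1) + (-7/2)(r+n) + (5).
  a_n = [3 a_{n-1} - 1 a_{n-2}] / D(n).
Since the indicial polynomial factors as (r - r_1)(r - r_2), D(n) = (r_1 + n - r_1)(r_1 + n - r_2) = n(n + 1/2).
Evaluating step by step (a_0 = 1):
  n = 1: D(1) = 1(1 + 1/2) = 3/2; numerator = 3(1) = 3; a_1 = (3)/(3/2) = 2
  n = 2: D(2) = 2(2 + 1/2) = 5; numerator = 3(2) - 1(1) = 5; a_2 = (5)/(5) = 1
  n = 3: D(3) = 3(3 + 1/2) = 21/2; numerator = 3(1) - 1(2) = 1; a_3 = (1)/(21/2) = 2/21
  n = 4: D(4) = 4(4 + 1/2) = 18; numerator = 3(2/21) - 1(1) = -5/7; a_4 = (-5/7)/(18) = -5/126

r = 5/2; a_0 = 1; a_1 = 2; a_2 = 1; a_3 = 2/21; a_4 = -5/126


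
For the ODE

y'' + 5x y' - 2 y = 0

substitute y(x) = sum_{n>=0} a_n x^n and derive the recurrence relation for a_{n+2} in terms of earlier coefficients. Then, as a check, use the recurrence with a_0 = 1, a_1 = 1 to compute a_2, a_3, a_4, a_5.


Substitute y = sum_n a_n x^n.
y''(x) has coefficient (n+2)(n+1) a_{n+2} at x^n;
5 x y'(x) has coefficient 5 n a_n at x^n (shift);
-2 y(x) has coefficient -2 a_n at x^n.
Matching x^n: (n+2)(n+1) a_{n+2} + (5n - 2) a_n = 0.
Thus a_{n+2} = (-5n + 2) / ((n+1)(n+2)) * a_n.

Check with a_0 = 1, a_1 = 1 (apply the recurrence for n = 0, 1, 2, 3): a_0 = 1, a_1 = 1, a_2 = 1, a_3 = -1/2, a_4 = -2/3, a_5 = 13/40.

a_(n+2) = (-5n + 2) / ((n+1)(n+2)) * a_n; check: a_0 = 1, a_1 = 1, a_2 = 1, a_3 = -1/2, a_4 = -2/3, a_5 = 13/40


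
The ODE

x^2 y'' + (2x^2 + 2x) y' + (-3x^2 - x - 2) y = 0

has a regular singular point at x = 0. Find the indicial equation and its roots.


Divide by x^2 to reach normal form y'' + P_1(x) y' + P_2(x) y = 0 with P_1(x) = 2 + 2/x and P_2(x) = -3 - 1/x - 2/x^2.
x = 0 is a singular point because the y'-coefficient 2 + 2/x has a pole at x = 0 and the y-coefficient -3 - 1/x - 2/x^2 has a pole at x = 0.
It is a regular singular point because x P_1(x) = p(x) = 2x + 2 and x^2 P_2(x) = q(x) = -3x^2 - x - 2 are polynomials, hence analytic at x = 0.
p(0) = 2,  q(0) = -2.
Indicial equation: r(r-1) + p(0) r + q(0) = 0, i.e. r^2 + (p(0) - 1) r + q(0) = 0, i.e. r^2 + 1 r - 2 = 0.
Discriminant: (1)^2 - 4(-2) = 9, so r = (-1 ± 3)/2.
Solving: r_1 = 1, r_2 = -2.

indicial: r^2 + 1 r - 2 = 0; roots r_1 = 1, r_2 = -2


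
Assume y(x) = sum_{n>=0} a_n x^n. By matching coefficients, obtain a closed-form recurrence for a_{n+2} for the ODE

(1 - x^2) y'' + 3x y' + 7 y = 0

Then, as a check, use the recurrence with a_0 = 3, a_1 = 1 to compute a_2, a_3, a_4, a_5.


Substitute y = sum_n a_n x^n.
(1 - 1 x^2) y'' contributes (n+2)(n+1) a_{n+2} - n(n-1) a_n at x^n.
3 x y'(x) contributes 3 n a_n at x^n.
7 y(x) contributes 7 a_n at x^n.
Matching x^n: (n+2)(n+1) a_{n+2} + (-n(n-1) + 3 n + 7) a_n = 0.
Thus a_{n+2} = (n(n-1) - 3 n - 7) / ((n+1)(n+2)) * a_n.

Check with a_0 = 3, a_1 = 1 (apply the recurrence for n = 0, 1, 2, 3): a_0 = 3, a_1 = 1, a_2 = -21/2, a_3 = -5/3, a_4 = 77/8, a_5 = 5/6.

a_(n+2) = (n(n-1) - 3 n - 7) / ((n+1)(n+2)) * a_n; check: a_0 = 3, a_1 = 1, a_2 = -21/2, a_3 = -5/3, a_4 = 77/8, a_5 = 5/6


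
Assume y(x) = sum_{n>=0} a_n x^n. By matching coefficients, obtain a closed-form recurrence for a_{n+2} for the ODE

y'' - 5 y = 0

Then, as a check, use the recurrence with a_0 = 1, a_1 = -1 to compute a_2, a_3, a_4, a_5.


Substitute y = sum_n a_n x^n into y'' + (const) y = 0.
y''(x) = sum_{n>=0} (n+2)(n+1) a_{n+2} x^n.
The ODE becomes sum_n [(n+2)(n+1) a_{n+2} - 5 a_n] x^n = 0.
Setting each coefficient to zero gives the recurrence:
  (n+2)(n+1) a_{n+2} - 5 a_n = 0,
  a_{n+2} = 5 / ((n+1)(n+2)) a_n.

Check with a_0 = 1, a_1 = -1 (apply the recurrence for n = 0, 1, 2, 3): a_0 = 1, a_1 = -1, a_2 = 5/2, a_3 = -5/6, a_4 = 25/24, a_5 = -5/24.

a_{n+2} = 5/((n+1)(n+2)) * a_n; check: a_0 = 1, a_1 = -1, a_2 = 5/2, a_3 = -5/6, a_4 = 25/24, a_5 = -5/24


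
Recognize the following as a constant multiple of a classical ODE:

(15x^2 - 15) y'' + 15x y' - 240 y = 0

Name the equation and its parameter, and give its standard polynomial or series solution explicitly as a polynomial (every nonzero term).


All three coefficients share the factor -15; dividing through by -15 gives  (1 - x^2) y'' - x y' + 16 y = 0.
This matches the Chebyshev equation (1 - x^2) y'' - x y' + n^2 y = 0 (note the -x y' term, not -2x y') with n^2 = 16, so n = 4; the polynomial solution is T_4(x).
With y = sum_k a_k x^k, matching x^k gives (k+2)(k+1) a_{k+2} = (k^2 - n^2) a_k = (k - 4)(k + 4) a_k. The right side vanishes at k = 4, so the series with the parity of 4 terminates at degree 4.
Standard normalization: leading coefficient of T_n is 2^(n-1), so a_4 = 2^3 = 8. Work downward with a_k = (k+1)(k+2) a_{k+2} / ((k - 4)(k + 4)):
  a_2 = (3)(4)(8) / ((2 - 4)(2 + 4)) = 96/(-12) = -8
  a_0 = (1)(2)(-8) / ((0 - 4)(0 + 4)) = -16/(-16) = 1
Hence T_4(x) = 8 x^4 - 8 x^2 + 1.

T_4(x); series = 8 x^4 - 8 x^2 + 1


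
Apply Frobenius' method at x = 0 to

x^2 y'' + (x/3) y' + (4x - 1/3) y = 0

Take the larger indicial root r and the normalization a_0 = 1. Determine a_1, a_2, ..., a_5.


Write in Frobenius form y'' + (p(x)/x) y' + (q(x)/x^2) y = 0:
  p(x) = 1/3,  q(x) = 4x - 1/3.
Indicial equation: r(r-1) + (1/3) r + (-1/3) = 0 -> roots r_1 = 1, r_2 = -1/3.
Take r = r_1 = 1. Let y(x) = x^r sum_{n>=0} a_n x^n with a_0 = 1.
Substitute y = x^r sum a_n x^n and match x^{r+n}. The recurrence is
  D(n) a_n + 4 a_{n-1} = 0,  where D(n) = (r+n)(r+n-1) + (1/3)(r+n) + (-1/3).
  a_n = -4 / D(n) * a_{n-1}.
Since the indicial polynomial factors as (r - r_1)(r - r_2), D(n) = (r_1 + n - r_1)(r_1 + n - r_2) = n(n + 4/3).
Evaluating step by step (a_0 = 1):
  n = 1: D(1) = 1(1 + 4/3) = 7/3; numerator = -4(1) = -4; a_1 = (-4)/(7/3) = -12/7
  n = 2: D(2) = 2(2 + 4/3) = 20/3; numerator = -4(-12/7) = 48/7; a_2 = (48/7)/(20/3) = 36/35
  n = 3: D(3) = 3(3 + 4/3) = 13; numerator = -4(36/35) = -144/35; a_3 = (-144/35)/(13) = -144/455
  n = 4: D(4) = 4(4 + 4/3) = 64/3; numerator = -4(-144/455) = 576/455; a_4 = (576/455)/(64/3) = 27/455
  n = 5: D(5) = 5(5 + 4/3) = 95/3; numerator = -4(27/455) = -108/455; a_5 = (-108/455)/(95/3) = -324/43225

r = 1; a_0 = 1; a_1 = -12/7; a_2 = 36/35; a_3 = -144/455; a_4 = 27/455; a_5 = -324/43225


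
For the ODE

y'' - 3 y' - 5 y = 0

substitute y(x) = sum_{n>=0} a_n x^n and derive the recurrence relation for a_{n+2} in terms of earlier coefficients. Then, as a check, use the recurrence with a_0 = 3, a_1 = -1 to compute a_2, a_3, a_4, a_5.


Substitute y = sum_n a_n x^n.
y''(x) has coefficient (n+2)(n+1) a_{n+2} at x^n;
-3 y'(x) has coefficient -3 (n+1) a_{n+1} at x^n;
-5 y(x) has coefficient -5 a_n at x^n.
Matching x^n: (n+2)(n+1) a_{n+2} - 3 (n+1) a_{n+1} - 5 a_n = 0.
Thus a_{n+2} = [3 (n+1) a_{n+1} + 5 a_n] / ((n+1)(n+2)).

Check with a_0 = 3, a_1 = -1 (apply the recurrence for n = 0, 1, 2, 3): a_0 = 3, a_1 = -1, a_2 = 6, a_3 = 31/6, a_4 = 51/8, a_5 = 307/60.

a_(n+2) = [3 (n+1) a_(n+1) + 5 a_n] / ((n+1)(n+2)); check: a_0 = 3, a_1 = -1, a_2 = 6, a_3 = 31/6, a_4 = 51/8, a_5 = 307/60


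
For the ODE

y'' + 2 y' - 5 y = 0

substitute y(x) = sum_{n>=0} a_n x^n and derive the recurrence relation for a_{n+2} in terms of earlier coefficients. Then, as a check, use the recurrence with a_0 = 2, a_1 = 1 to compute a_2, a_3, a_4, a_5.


Substitute y = sum_n a_n x^n.
y''(x) has coefficient (n+2)(n+1) a_{n+2} at x^n;
2 y'(x) has coefficient 2 (n+1) a_{n+1} at x^n;
-5 y(x) has coefficient -5 a_n at x^n.
Matching x^n: (n+2)(n+1) a_{n+2} + 2 (n+1) a_{n+1} - 5 a_n = 0.
Thus a_{n+2} = [-2 (n+1) a_{n+1} + 5 a_n] / ((n+1)(n+2)).

Check with a_0 = 2, a_1 = 1 (apply the recurrence for n = 0, 1, 2, 3): a_0 = 2, a_1 = 1, a_2 = 4, a_3 = -11/6, a_4 = 31/12, a_5 = -179/120.

a_(n+2) = [-2 (n+1) a_(n+1) + 5 a_n] / ((n+1)(n+2)); check: a_0 = 2, a_1 = 1, a_2 = 4, a_3 = -11/6, a_4 = 31/12, a_5 = -179/120


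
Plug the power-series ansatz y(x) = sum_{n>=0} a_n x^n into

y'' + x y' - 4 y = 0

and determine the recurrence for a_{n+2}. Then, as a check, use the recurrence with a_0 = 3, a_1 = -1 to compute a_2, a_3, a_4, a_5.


Substitute y = sum_n a_n x^n.
y''(x) has coefficient (n+2)(n+1) a_{n+2} at x^n;
x y'(x) has coefficient n a_n at x^n (shift);
-4 y(x) has coefficient -4 a_n at x^n.
Matching x^n: (n+2)(n+1) a_{n+2} + (n - 4) a_n = 0.
Thus a_{n+2} = (-n + 4) / ((n+1)(n+2)) * a_n.

Check with a_0 = 3, a_1 = -1 (apply the recurrence for n = 0, 1, 2, 3): a_0 = 3, a_1 = -1, a_2 = 6, a_3 = -1/2, a_4 = 1, a_5 = -1/40.

a_(n+2) = (-n + 4) / ((n+1)(n+2)) * a_n; check: a_0 = 3, a_1 = -1, a_2 = 6, a_3 = -1/2, a_4 = 1, a_5 = -1/40


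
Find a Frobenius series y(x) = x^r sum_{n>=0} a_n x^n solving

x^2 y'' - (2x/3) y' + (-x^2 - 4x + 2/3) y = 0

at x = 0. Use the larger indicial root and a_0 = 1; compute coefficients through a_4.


Write in Frobenius form y'' + (p(x)/x) y' + (q(x)/x^2) y = 0:
  p(x) = -2/3,  q(x) = -x^2 - 4x + 2/3.
Indicial equation: r(r-1) + (-2/3) r + (2/3) = 0 -> roots r_1 = 1, r_2 = 2/3.
Take r = r_1 = 1. Let y(x) = x^r sum_{n>=0} a_n x^n with a_0 = 1.
Substitute y = x^r sum a_n x^n and match x^{r+n}. The recurrence is
  D(n) a_n - 4 a_{n-1} - 1 a_{n-2} = 0,  where D(n) = (r+n)(r+n-1) + (-2/3)(r+n) + (2/3).
  a_n = [4 a_{n-1} + 1 a_{n-2}] / D(n).
Since the indicial polynomial factors as (r - r_1)(r - r_2), D(n) = (r_1 + n - r_1)(r_1 + n - r_2) = n(n + 1/3).
Evaluating step by step (a_0 = 1):
  n = 1: D(1) = 1(1 + 1/3) = 4/3; numerator = 4(1) = 4; a_1 = (4)/(4/3) = 3
  n = 2: D(2) = 2(2 + 1/3) = 14/3; numerator = 4(3) + 1(1) = 13; a_2 = (13)/(14/3) = 39/14
  n = 3: D(3) = 3(3 + 1/3) = 10; numerator = 4(39/14) + 1(3) = 99/7; a_3 = (99/7)/(10) = 99/70
  n = 4: D(4) = 4(4 + 1/3) = 52/3; numerator = 4(99/70) + 1(39/14) = 591/70; a_4 = (591/70)/(52/3) = 1773/3640

r = 1; a_0 = 1; a_1 = 3; a_2 = 39/14; a_3 = 99/70; a_4 = 1773/3640


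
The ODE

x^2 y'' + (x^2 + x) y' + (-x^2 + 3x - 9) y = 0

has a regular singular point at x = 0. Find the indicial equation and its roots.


Divide by x^2 to reach normal form y'' + P_1(x) y' + P_2(x) y = 0 with P_1(x) = 1 + 1/x and P_2(x) = -1 + 3/x - 9/x^2.
x = 0 is a singular point because the y'-coefficient 1 + 1/x has a pole at x = 0 and the y-coefficient -1 + 3/x - 9/x^2 has a pole at x = 0.
It is a regular singular point because x P_1(x) = p(x) = x + 1 and x^2 P_2(x) = q(x) = -x^2 + 3x - 9 are polynomials, hence analytic at x = 0.
p(0) = 1,  q(0) = -9.
Indicial equation: r(r-1) + p(0) r + q(0) = 0, i.e. r^2 + (p(0) - 1) r + q(0) = 0, i.e. r^2 - 9 = 0.
Discriminant: (0)^2 - 4(-9) = 36, so r = (0 ± 6)/2.
Solving: r_1 = 3, r_2 = -3.

indicial: r^2 - 9 = 0; roots r_1 = 3, r_2 = -3


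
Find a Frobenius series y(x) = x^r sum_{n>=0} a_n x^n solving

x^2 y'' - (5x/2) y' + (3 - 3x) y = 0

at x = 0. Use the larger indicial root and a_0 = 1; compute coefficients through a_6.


Write in Frobenius form y'' + (p(x)/x) y' + (q(x)/x^2) y = 0:
  p(x) = -5/2,  q(x) = 3 - 3x.
Indicial equation: r(r-1) + (-5/2) r + (3) = 0 -> roots r_1 = 2, r_2 = 3/2.
Take r = r_1 = 2. Let y(x) = x^r sum_{n>=0} a_n x^n with a_0 = 1.
Substitute y = x^r sum a_n x^n and match x^{r+n}. The recurrence is
  D(n) a_n - 3 a_{n-1} = 0,  where D(n) = (r+n)(r+n-1) + (-5/2)(r+n) + (3).
  a_n = 3 / D(n) * a_{n-1}.
Since the indicial polynomial factors as (r - r_1)(r - r_2), D(n) = (r_1 + n - r_1)(r_1 + n - r_2) = n(n + 1/2).
Evaluating step by step (a_0 = 1):
  n = 1: D(1) = 1(1 + 1/2) = 3/2; numerator = 3(1) = 3; a_1 = (3)/(3/2) = 2
  n = 2: D(2) = 2(2 + 1/2) = 5; numerator = 3(2) = 6; a_2 = (6)/(5) = 6/5
  n = 3: D(3) = 3(3 + 1/2) = 21/2; numerator = 3(6/5) = 18/5; a_3 = (18/5)/(21/2) = 12/35
  n = 4: D(4) = 4(4 + 1/2) = 18; numerator = 3(12/35) = 36/35; a_4 = (36/35)/(18) = 2/35
  n = 5: D(5) = 5(5 + 1/2) = 55/2; numerator = 3(2/35) = 6/35; a_5 = (6/35)/(55/2) = 12/1925
  n = 6: D(6) = 6(6 + 1/2) = 39; numerator = 3(12/1925) = 36/1925; a_6 = (36/1925)/(39) = 12/25025

r = 2; a_0 = 1; a_1 = 2; a_2 = 6/5; a_3 = 12/35; a_4 = 2/35; a_5 = 12/1925; a_6 = 12/25025


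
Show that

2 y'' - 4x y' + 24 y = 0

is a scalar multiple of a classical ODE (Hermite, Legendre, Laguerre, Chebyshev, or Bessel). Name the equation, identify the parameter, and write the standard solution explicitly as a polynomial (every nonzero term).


All three coefficients share the factor 2; dividing through by 2 gives  y'' - 2x y' + 12 y = 0.
This matches the Hermite equation y'' - 2x y' + 2n y = 0 with 2n = 12, so n = 6; the polynomial solution is H_6(x).
With y = sum_k a_k x^k, matching x^k gives (k+2)(k+1) a_{k+2} = 2(k - n) a_k = 2(k - 6) a_k. The right side vanishes at k = 6, so the series with the parity of 6 terminates at degree 6.
Standard normalization: leading coefficient of H_n is 2^n, so a_6 = 2^6 = 64. Work downward with a_k = (k+1)(k+2) a_{k+2} / (2(k - n)):
  a_4 = (5)(6)(64) / (2(4 - 6)) = 1920/(-4) = -480
  a_2 = (3)(4)(-480) / (2(2 - 6)) = -5760/(-8) = 720
  a_0 = (1)(2)(720) / (2(0 - 6)) = 1440/(-12) = -120
Hence H_6(x) = 64 x^6 - 480 x^4 + 720 x^2 - 120.

H_6(x); series = 64 x^6 - 480 x^4 + 720 x^2 - 120


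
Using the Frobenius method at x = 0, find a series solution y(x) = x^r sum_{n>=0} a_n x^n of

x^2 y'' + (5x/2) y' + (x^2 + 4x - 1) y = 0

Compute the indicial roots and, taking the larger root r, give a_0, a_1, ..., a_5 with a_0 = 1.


Write in Frobenius form y'' + (p(x)/x) y' + (q(x)/x^2) y = 0:
  p(x) = 5/2,  q(x) = x^2 + 4x - 1.
Indicial equation: r(r-1) + (5/2) r + (-1) = 0 -> roots r_1 = 1/2, r_2 = -2.
Take r = r_1 = 1/2. Let y(x) = x^r sum_{n>=0} a_n x^n with a_0 = 1.
Substitute y = x^r sum a_n x^n and match x^{r+n}. The recurrence is
  D(n) a_n + 4 a_{n-1} + 1 a_{n-2} = 0,  where D(n) = (r+n)(r+n-1) + (5/2)(r+n) + (-1).
  a_n = [-4 a_{n-1} - 1 a_{n-2}] / D(n).
Since the indicial polynomial factors as (r - r_1)(r - r_2), D(n) = (r_1 + n - r_1)(r_1 + n - r_2) = n(n + 5/2).
Evaluating step by step (a_0 = 1):
  n = 1: D(1) = 1(1 + 5/2) = 7/2; numerator = -4(1) = -4; a_1 = (-4)/(7/2) = -8/7
  n = 2: D(2) = 2(2 + 5/2) = 9; numerator = -4(-8/7) - 1(1) = 25/7; a_2 = (25/7)/(9) = 25/63
  n = 3: D(3) = 3(3 + 5/2) = 33/2; numerator = -4(25/63) - 1(-8/7) = -4/9; a_3 = (-4/9)/(33/2) = -8/297
  n = 4: D(4) = 4(4 + 5/2) = 26; numerator = -4(-8/297) - 1(25/63) = -601/2079; a_4 = (-601/2079)/(26) = -601/54054
  n = 5: D(5) = 5(5 + 5/2) = 75/2; numerator = -4(-601/54054) - 1(-8/297) = 1930/27027; a_5 = (1930/27027)/(75/2) = 772/405405

r = 1/2; a_0 = 1; a_1 = -8/7; a_2 = 25/63; a_3 = -8/297; a_4 = -601/54054; a_5 = 772/405405


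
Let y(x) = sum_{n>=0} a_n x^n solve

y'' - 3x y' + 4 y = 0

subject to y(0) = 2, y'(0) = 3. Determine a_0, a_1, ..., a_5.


Ansatz: y(x) = sum_{n>=0} a_n x^n, so y'(x) = sum_{n>=1} n a_n x^(n-1) and y''(x) = sum_{n>=2} n(n-1) a_n x^(n-2).
Substitute into P(x) y'' + Q(x) y' + R(x) y = 0 with P(x) = 1, Q(x) = -3x, R(x) = 4, and match powers of x.
Initial conditions: a_0 = 2, a_1 = 3.
Setting the coefficient of each power of x to zero and solving order by order (substituting the coefficients already found):
  x^0: 2 a_2 + 4 a_0 = 0  ->  2 a_2 = -4 a_0 = -8  ->  a_2 = -4
  x^1: 6 a_3 + a_1 = 0  ->  6 a_3 = -a_1 = -3  ->  a_3 = -1/2
  x^2: 12 a_4 - 2 a_2 = 0  ->  12 a_4 = 2 a_2 = -8  ->  a_4 = -2/3
  x^3: 20 a_5 - 5 a_3 = 0  ->  20 a_5 = 5 a_3 = -5/2  ->  a_5 = -1/8
Truncated series: y(x) = 2 + 3 x - 4 x^2 - (1/2) x^3 - (2/3) x^4 - (1/8) x^5 + O(x^6).

a_0 = 2; a_1 = 3; a_2 = -4; a_3 = -1/2; a_4 = -2/3; a_5 = -1/8


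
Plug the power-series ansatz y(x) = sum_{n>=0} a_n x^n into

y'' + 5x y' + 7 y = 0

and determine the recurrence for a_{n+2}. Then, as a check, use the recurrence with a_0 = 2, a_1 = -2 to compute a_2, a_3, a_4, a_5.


Substitute y = sum_n a_n x^n.
y''(x) has coefficient (n+2)(n+1) a_{n+2} at x^n;
5 x y'(x) has coefficient 5 n a_n at x^n (shift);
7 y(x) has coefficient 7 a_n at x^n.
Matching x^n: (n+2)(n+1) a_{n+2} + (5n + 7) a_n = 0.
Thus a_{n+2} = (-5n - 7) / ((n+1)(n+2)) * a_n.

Check with a_0 = 2, a_1 = -2 (apply the recurrence for n = 0, 1, 2, 3): a_0 = 2, a_1 = -2, a_2 = -7, a_3 = 4, a_4 = 119/12, a_5 = -22/5.

a_(n+2) = (-5n - 7) / ((n+1)(n+2)) * a_n; check: a_0 = 2, a_1 = -2, a_2 = -7, a_3 = 4, a_4 = 119/12, a_5 = -22/5


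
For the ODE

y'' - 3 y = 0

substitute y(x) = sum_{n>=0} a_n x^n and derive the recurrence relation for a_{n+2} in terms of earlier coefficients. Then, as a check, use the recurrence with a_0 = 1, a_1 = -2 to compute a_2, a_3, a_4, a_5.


Substitute y = sum_n a_n x^n into y'' + (const) y = 0.
y''(x) = sum_{n>=0} (n+2)(n+1) a_{n+2} x^n.
The ODE becomes sum_n [(n+2)(n+1) a_{n+2} - 3 a_n] x^n = 0.
Setting each coefficient to zero gives the recurrence:
  (n+2)(n+1) a_{n+2} - 3 a_n = 0,
  a_{n+2} = 3 / ((n+1)(n+2)) a_n.

Check with a_0 = 1, a_1 = -2 (apply the recurrence for n = 0, 1, 2, 3): a_0 = 1, a_1 = -2, a_2 = 3/2, a_3 = -1, a_4 = 3/8, a_5 = -3/20.

a_{n+2} = 3/((n+1)(n+2)) * a_n; check: a_0 = 1, a_1 = -2, a_2 = 3/2, a_3 = -1, a_4 = 3/8, a_5 = -3/20


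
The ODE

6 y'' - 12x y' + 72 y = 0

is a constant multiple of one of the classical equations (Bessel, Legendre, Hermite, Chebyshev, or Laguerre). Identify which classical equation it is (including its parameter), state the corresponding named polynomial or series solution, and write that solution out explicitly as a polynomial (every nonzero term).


All three coefficients share the factor 6; dividing through by 6 gives  y'' - 2x y' + 12 y = 0.
This matches the Hermite equation y'' - 2x y' + 2n y = 0 with 2n = 12, so n = 6; the polynomial solution is H_6(x).
With y = sum_k a_k x^k, matching x^k gives (k+2)(k+1) a_{k+2} = 2(k - n) a_k = 2(k - 6) a_k. The right side vanishes at k = 6, so the series with the parity of 6 terminates at degree 6.
Standard normalization: leading coefficient of H_n is 2^n, so a_6 = 2^6 = 64. Work downward with a_k = (k+1)(k+2) a_{k+2} / (2(k - n)):
  a_4 = (5)(6)(64) / (2(4 - 6)) = 1920/(-4) = -480
  a_2 = (3)(4)(-480) / (2(2 - 6)) = -5760/(-8) = 720
  a_0 = (1)(2)(720) / (2(0 - 6)) = 1440/(-12) = -120
Hence H_6(x) = 64 x^6 - 480 x^4 + 720 x^2 - 120.

H_6(x); series = 64 x^6 - 480 x^4 + 720 x^2 - 120


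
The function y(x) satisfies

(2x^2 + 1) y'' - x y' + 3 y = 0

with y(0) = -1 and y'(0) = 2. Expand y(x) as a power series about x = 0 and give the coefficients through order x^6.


Ansatz: y(x) = sum_{n>=0} a_n x^n, so y'(x) = sum_{n>=1} n a_n x^(n-1) and y''(x) = sum_{n>=2} n(n-1) a_n x^(n-2).
Substitute into P(x) y'' + Q(x) y' + R(x) y = 0 with P(x) = 2x^2 + 1, Q(x) = -x, R(x) = 3, and match powers of x.
Initial conditions: a_0 = -1, a_1 = 2.
Setting the coefficient of each power of x to zero and solving order by order (substituting the coefficients already found):
  x^0: 2 a_2 + 3 a_0 = 0  ->  2 a_2 = -3 a_0 = 3  ->  a_2 = 3/2
  x^1: 6 a_3 + 2 a_1 = 0  ->  6 a_3 = -2 a_1 = -4  ->  a_3 = -2/3
  x^2: 12 a_4 + 5 a_2 = 0  ->  12 a_4 = -5 a_2 = -15/2  ->  a_4 = -5/8
  x^3: 20 a_5 + 12 a_3 = 0  ->  20 a_5 = -12 a_3 = 8  ->  a_5 = 2/5
  x^4: 30 a_6 + 23 a_4 = 0  ->  30 a_6 = -23 a_4 = 115/8  ->  a_6 = 23/48
Truncated series: y(x) = -1 + 2 x + (3/2) x^2 - (2/3) x^3 - (5/8) x^4 + (2/5) x^5 + (23/48) x^6 + O(x^7).

a_0 = -1; a_1 = 2; a_2 = 3/2; a_3 = -2/3; a_4 = -5/8; a_5 = 2/5; a_6 = 23/48


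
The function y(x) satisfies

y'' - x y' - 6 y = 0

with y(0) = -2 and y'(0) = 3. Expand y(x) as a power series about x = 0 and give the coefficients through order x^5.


Ansatz: y(x) = sum_{n>=0} a_n x^n, so y'(x) = sum_{n>=1} n a_n x^(n-1) and y''(x) = sum_{n>=2} n(n-1) a_n x^(n-2).
Substitute into P(x) y'' + Q(x) y' + R(x) y = 0 with P(x) = 1, Q(x) = -x, R(x) = -6, and match powers of x.
Initial conditions: a_0 = -2, a_1 = 3.
Setting the coefficient of each power of x to zero and solving order by order (substituting the coefficients already found):
  x^0: 2 a_2 - 6 a_0 = 0  ->  2 a_2 = 6 a_0 = -12  ->  a_2 = -6
  x^1: 6 a_3 - 7 a_1 = 0  ->  6 a_3 = 7 a_1 = 21  ->  a_3 = 7/2
  x^2: 12 a_4 - 8 a_2 = 0  ->  12 a_4 = 8 a_2 = -48  ->  a_4 = -4
  x^3: 20 a_5 - 9 a_3 = 0  ->  20 a_5 = 9 a_3 = 63/2  ->  a_5 = 63/40
Truncated series: y(x) = -2 + 3 x - 6 x^2 + (7/2) x^3 - 4 x^4 + (63/40) x^5 + O(x^6).

a_0 = -2; a_1 = 3; a_2 = -6; a_3 = 7/2; a_4 = -4; a_5 = 63/40


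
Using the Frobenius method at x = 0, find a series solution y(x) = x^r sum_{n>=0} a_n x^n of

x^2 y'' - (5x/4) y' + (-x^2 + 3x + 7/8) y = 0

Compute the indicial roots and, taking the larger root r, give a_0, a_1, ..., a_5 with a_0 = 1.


Write in Frobenius form y'' + (p(x)/x) y' + (q(x)/x^2) y = 0:
  p(x) = -5/4,  q(x) = -x^2 + 3x + 7/8.
Indicial equation: r(r-1) + (-5/4) r + (7/8) = 0 -> roots r_1 = 7/4, r_2 = 1/2.
Take r = r_1 = 7/4. Let y(x) = x^r sum_{n>=0} a_n x^n with a_0 = 1.
Substitute y = x^r sum a_n x^n and match x^{r+n}. The recurrence is
  D(n) a_n + 3 a_{n-1} - 1 a_{n-2} = 0,  where D(n) = (r+n)(r+n-1) + (-5/4)(r+n) + (7/8).
  a_n = [-3 a_{n-1} + 1 a_{n-2}] / D(n).
Since the indicial polynomial factors as (r - r_1)(r - r_2), D(n) = (r_1 + n - r_1)(r_1 + n - r_2) = n(n + 5/4).
Evaluating step by step (a_0 = 1):
  n = 1: D(1) = 1(1 + 5/4) = 9/4; numerator = -3(1) = -3; a_1 = (-3)/(9/4) = -4/3
  n = 2: D(2) = 2(2 + 5/4) = 13/2; numerator = -3(-4/3) + 1(1) = 5; a_2 = (5)/(13/2) = 10/13
  n = 3: D(3) = 3(3 + 5/4) = 51/4; numerator = -3(10/13) + 1(-4/3) = -142/39; a_3 = (-142/39)/(51/4) = -568/1989
  n = 4: D(4) = 4(4 + 5/4) = 21; numerator = -3(-568/1989) + 1(10/13) = 1078/663; a_4 = (1078/663)/(21) = 154/1989
  n = 5: D(5) = 5(5 + 5/4) = 125/4; numerator = -3(154/1989) + 1(-568/1989) = -1030/1989; a_5 = (-1030/1989)/(125/4) = -824/49725

r = 7/4; a_0 = 1; a_1 = -4/3; a_2 = 10/13; a_3 = -568/1989; a_4 = 154/1989; a_5 = -824/49725


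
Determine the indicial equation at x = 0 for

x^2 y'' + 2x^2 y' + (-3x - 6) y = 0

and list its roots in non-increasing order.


Divide by x^2 to reach normal form y'' + P_1(x) y' + P_2(x) y = 0 with P_1(x) = 2 and P_2(x) = -3/x - 6/x^2.
x = 0 is a singular point because the y-coefficient -3/x - 6/x^2 has a pole at x = 0.
It is a regular singular point because x P_1(x) = p(x) = 2x and x^2 P_2(x) = q(x) = -3x - 6 are polynomials, hence analytic at x = 0.
p(0) = 0,  q(0) = -6.
Indicial equation: r(r-1) + p(0) r + q(0) = 0, i.e. r^2 + (p(0) - 1) r + q(0) = 0, i.e. r^2 - 1 r - 6 = 0.
Discriminant: (-1)^2 - 4(-6) = 25, so r = (1 ± 5)/2.
Solving: r_1 = 3, r_2 = -2.

indicial: r^2 - 1 r - 6 = 0; roots r_1 = 3, r_2 = -2


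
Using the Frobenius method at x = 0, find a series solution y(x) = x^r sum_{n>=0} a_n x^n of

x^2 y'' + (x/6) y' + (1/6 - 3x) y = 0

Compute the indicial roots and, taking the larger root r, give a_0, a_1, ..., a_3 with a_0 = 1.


Write in Frobenius form y'' + (p(x)/x) y' + (q(x)/x^2) y = 0:
  p(x) = 1/6,  q(x) = 1/6 - 3x.
Indicial equation: r(r-1) + (1/6) r + (1/6) = 0 -> roots r_1 = 1/2, r_2 = 1/3.
Take r = r_1 = 1/2. Let y(x) = x^r sum_{n>=0} a_n x^n with a_0 = 1.
Substitute y = x^r sum a_n x^n and match x^{r+n}. The recurrence is
  D(n) a_n - 3 a_{n-1} = 0,  where D(n) = (r+n)(r+n-1) + (1/6)(r+n) + (1/6).
  a_n = 3 / D(n) * a_{n-1}.
Since the indicial polynomial factors as (r - r_1)(r - r_2), D(n) = (r_1 + n - r_1)(r_1 + n - r_2) = n(n + 1/6).
Evaluating step by step (a_0 = 1):
  n = 1: D(1) = 1(1 + 1/6) = 7/6; numerator = 3(1) = 3; a_1 = (3)/(7/6) = 18/7
  n = 2: D(2) = 2(2 + 1/6) = 13/3; numerator = 3(18/7) = 54/7; a_2 = (54/7)/(13/3) = 162/91
  n = 3: D(3) = 3(3 + 1/6) = 19/2; numerator = 3(162/91) = 486/91; a_3 = (486/91)/(19/2) = 972/1729

r = 1/2; a_0 = 1; a_1 = 18/7; a_2 = 162/91; a_3 = 972/1729


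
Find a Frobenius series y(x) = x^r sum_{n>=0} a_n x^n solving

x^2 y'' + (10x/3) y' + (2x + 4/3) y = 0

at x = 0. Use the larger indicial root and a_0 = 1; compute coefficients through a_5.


Write in Frobenius form y'' + (p(x)/x) y' + (q(x)/x^2) y = 0:
  p(x) = 10/3,  q(x) = 2x + 4/3.
Indicial equation: r(r-1) + (10/3) r + (4/3) = 0 -> roots r_1 = -1, r_2 = -4/3.
Take r = r_1 = -1. Let y(x) = x^r sum_{n>=0} a_n x^n with a_0 = 1.
Substitute y = x^r sum a_n x^n and match x^{r+n}. The recurrence is
  D(n) a_n + 2 a_{n-1} = 0,  where D(n) = (r+n)(r+n-1) + (10/3)(r+n) + (4/3).
  a_n = -2 / D(n) * a_{n-1}.
Since the indicial polynomial factors as (r - r_1)(r - r_2), D(n) = (r_1 + n - r_1)(r_1 + n - r_2) = n(n + 1/3).
Evaluating step by step (a_0 = 1):
  n = 1: D(1) = 1(1 + 1/3) = 4/3; numerator = -2(1) = -2; a_1 = (-2)/(4/3) = -3/2
  n = 2: D(2) = 2(2 + 1/3) = 14/3; numerator = -2(-3/2) = 3; a_2 = (3)/(14/3) = 9/14
  n = 3: D(3) = 3(3 + 1/3) = 10; numerator = -2(9/14) = -9/7; a_3 = (-9/7)/(10) = -9/70
  n = 4: D(4) = 4(4 + 1/3) = 52/3; numerator = -2(-9/70) = 9/35; a_4 = (9/35)/(52/3) = 27/1820
  n = 5: D(5) = 5(5 + 1/3) = 80/3; numerator = -2(27/1820) = -27/910; a_5 = (-27/910)/(80/3) = -81/72800

r = -1; a_0 = 1; a_1 = -3/2; a_2 = 9/14; a_3 = -9/70; a_4 = 27/1820; a_5 = -81/72800


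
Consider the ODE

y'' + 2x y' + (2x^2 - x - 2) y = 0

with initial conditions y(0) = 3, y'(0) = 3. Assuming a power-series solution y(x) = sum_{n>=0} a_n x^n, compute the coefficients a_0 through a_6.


Ansatz: y(x) = sum_{n>=0} a_n x^n, so y'(x) = sum_{n>=1} n a_n x^(n-1) and y''(x) = sum_{n>=2} n(n-1) a_n x^(n-2).
Substitute into P(x) y'' + Q(x) y' + R(x) y = 0 with P(x) = 1, Q(x) = 2x, R(x) = 2x^2 - x - 2, and match powers of x.
Initial conditions: a_0 = 3, a_1 = 3.
Setting the coefficient of each power of x to zero and solving order by order (substituting the coefficients already found):
  x^0: 2 a_2 - 2 a_0 = 0  ->  2 a_2 = 2 a_0 = 6  ->  a_2 = 3
  x^1: 6 a_3 - a_0 = 0  ->  6 a_3 = a_0 = 3  ->  a_3 = 1/2
  x^2: 12 a_4 + 2 a_2 - a_1 + 2 a_0 = 0  ->  12 a_4 = -2 a_2 + a_1 - 2 a_0 = -9  ->  a_4 = -3/4
  x^3: 20 a_5 + 4 a_3 - a_2 + 2 a_1 = 0  ->  20 a_5 = -4 a_3 + a_2 - 2 a_1 = -5  ->  a_5 = -1/4
  x^4: 30 a_6 + 6 a_4 - a_3 + 2 a_2 = 0  ->  30 a_6 = -6 a_4 + a_3 - 2 a_2 = -1  ->  a_6 = -1/30
Truncated series: y(x) = 3 + 3 x + 3 x^2 + (1/2) x^3 - (3/4) x^4 - (1/4) x^5 - (1/30) x^6 + O(x^7).

a_0 = 3; a_1 = 3; a_2 = 3; a_3 = 1/2; a_4 = -3/4; a_5 = -1/4; a_6 = -1/30


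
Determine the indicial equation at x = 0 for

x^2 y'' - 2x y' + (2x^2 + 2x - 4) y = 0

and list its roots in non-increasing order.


Divide by x^2 to reach normal form y'' + P_1(x) y' + P_2(x) y = 0 with P_1(x) = -2/x and P_2(x) = 2 + 2/x - 4/x^2.
x = 0 is a singular point because the y'-coefficient -2/x has a pole at x = 0 and the y-coefficient 2 + 2/x - 4/x^2 has a pole at x = 0.
It is a regular singular point because x P_1(x) = p(x) = -2 and x^2 P_2(x) = q(x) = 2x^2 + 2x - 4 are polynomials, hence analytic at x = 0.
p(0) = -2,  q(0) = -4.
Indicial equation: r(r-1) + p(0) r + q(0) = 0, i.e. r^2 + (p(0) - 1) r + q(0) = 0, i.e. r^2 - 3 r - 4 = 0.
Discriminant: (-3)^2 - 4(-4) = 25, so r = (3 ± 5)/2.
Solving: r_1 = 4, r_2 = -1.

indicial: r^2 - 3 r - 4 = 0; roots r_1 = 4, r_2 = -1
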